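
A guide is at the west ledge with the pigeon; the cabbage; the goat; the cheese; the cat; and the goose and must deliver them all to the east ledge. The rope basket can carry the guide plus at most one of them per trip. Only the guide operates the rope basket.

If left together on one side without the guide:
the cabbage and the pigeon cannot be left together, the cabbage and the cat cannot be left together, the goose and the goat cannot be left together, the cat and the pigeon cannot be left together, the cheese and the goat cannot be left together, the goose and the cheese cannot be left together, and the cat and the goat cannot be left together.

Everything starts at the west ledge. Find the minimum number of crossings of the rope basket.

Whatever the first load, the items left behind include a forbidden pair without the guide. No opening move is safe, so no plan exists.

impossible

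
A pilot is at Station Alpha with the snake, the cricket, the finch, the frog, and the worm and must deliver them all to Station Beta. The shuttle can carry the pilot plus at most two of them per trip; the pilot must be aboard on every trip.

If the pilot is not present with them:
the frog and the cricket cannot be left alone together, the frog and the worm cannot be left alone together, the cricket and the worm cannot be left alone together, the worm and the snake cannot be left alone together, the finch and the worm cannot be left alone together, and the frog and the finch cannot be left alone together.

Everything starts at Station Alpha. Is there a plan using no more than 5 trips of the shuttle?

No

Counting alone: the pilot can take at most 2 across per trip to Station Beta, so moving all 5 needs at least 3 loaded trips out, with a return between consecutive ones — at least 5 crossings.
The safety rule pushes this higher. Following every safe sequence of crossings, the most of the 5 that can be at Station Beta as the shuttle arrives there on crossing 5 is 4 — never all 5.
So the move cannot be finished within 5 crossings. (The shortest complete plan takes 7:)
1. Pilot goes to Station Beta with the frog and the worm.
2. Pilot goes back to Station Alpha with the frog.
3. Pilot goes to Station Beta with the frog and the snake.
4. Pilot goes back to Station Alpha with the worm.
5. Pilot goes to Station Beta with the cricket and the finch.
6. Pilot goes back to Station Alpha with the frog.
7. Pilot goes to Station Beta with the frog and the worm.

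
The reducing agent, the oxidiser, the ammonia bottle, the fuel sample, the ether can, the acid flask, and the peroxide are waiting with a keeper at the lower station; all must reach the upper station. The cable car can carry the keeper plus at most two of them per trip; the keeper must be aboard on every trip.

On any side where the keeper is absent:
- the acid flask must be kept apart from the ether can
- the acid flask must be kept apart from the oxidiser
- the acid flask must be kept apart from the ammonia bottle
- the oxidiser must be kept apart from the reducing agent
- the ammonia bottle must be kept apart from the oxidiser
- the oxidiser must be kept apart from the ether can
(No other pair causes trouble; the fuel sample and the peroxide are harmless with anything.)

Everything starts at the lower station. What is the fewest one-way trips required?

Counting alone: the keeper can take at most 2 across per trip to the upper station, so moving all 7 needs at least 4 loaded trips out, with a return between consecutive ones — at least 7 crossings.
The safety rule pushes this higher. Following every safe sequence of crossings, the most of the 7 that can be at the upper station as the cable car arrives there on crossings 7, 9 is 5, 6 respectively — never all 7.
So no plan with fewer than 11 crossings exists, and this one achieves 11:
1. Keeper goes to the upper station with the acid flask and the oxidiser.
2. Keeper goes back to the lower station with the oxidiser.
3. Keeper goes to the upper station with the oxidiser and the reducing agent.
4. Keeper goes back to the lower station with the oxidiser.
5. Keeper goes to the upper station with the fuel sample and the oxidiser.
6. Keeper goes back to the lower station with the oxidiser.
7. Keeper goes to the upper station with the oxidiser and the peroxide.
8. Keeper goes back to the lower station with the oxidiser.
9. Keeper goes to the upper station with the ammonia bottle and the ether can.
10. Keeper goes back to the lower station with the acid flask.
11. Keeper goes to the upper station with the acid flask and the oxidiser.

11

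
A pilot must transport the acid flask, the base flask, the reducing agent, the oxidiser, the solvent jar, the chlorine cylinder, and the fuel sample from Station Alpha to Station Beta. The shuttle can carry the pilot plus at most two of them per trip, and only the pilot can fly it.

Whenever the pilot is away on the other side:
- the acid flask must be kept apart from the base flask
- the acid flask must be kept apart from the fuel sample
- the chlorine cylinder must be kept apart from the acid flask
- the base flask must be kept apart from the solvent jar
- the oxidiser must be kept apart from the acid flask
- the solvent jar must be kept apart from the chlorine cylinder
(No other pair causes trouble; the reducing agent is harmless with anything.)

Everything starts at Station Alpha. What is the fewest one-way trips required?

9

Counting alone: the pilot can take at most 2 across per trip to Station Beta, so moving all 7 needs at least 4 loaded trips out, with a return between consecutive ones — at least 7 crossings.
The safety rule pushes this higher. Following every safe sequence of crossings, the most of the 7 that can be at Station Beta as the shuttle arrives there on crossing 7 is 6 — never all 7.
So no plan with fewer than 9 crossings exists, and this one achieves 9:
1. Pilot goes to Station Beta with the acid flask and the solvent jar.  [Station Alpha: the base flask, the chlorine cylinder, the fuel sample, the oxidiser, the reducing agent | Station Beta: the acid flask, the solvent jar]
2. Pilot goes back to Station Alpha alone.  [Station Alpha: the base flask, the chlorine cylinder, the fuel sample, the oxidiser, the reducing agent | Station Beta: the acid flask, the solvent jar]
3. Pilot goes to Station Beta with the reducing agent.  [Station Alpha: the base flask, the chlorine cylinder, the fuel sample, the oxidiser | Station Beta: the acid flask, the reducing agent, the solvent jar]
4. Pilot goes back to Station Alpha alone.  [Station Alpha: the base flask, the chlorine cylinder, the fuel sample, the oxidiser | Station Beta: the acid flask, the reducing agent, the solvent jar]
5. Pilot goes to Station Beta with the base flask and the oxidiser.  [Station Alpha: the chlorine cylinder, the fuel sample | Station Beta: the acid flask, the base flask, the oxidiser, the reducing agent, the solvent jar]
6. Pilot goes back to Station Alpha with the acid flask and the solvent jar.  [Station Alpha: the acid flask, the chlorine cylinder, the fuel sample, the solvent jar | Station Beta: the base flask, the oxidiser, the reducing agent]
7. Pilot goes to Station Beta with the chlorine cylinder and the fuel sample.  [Station Alpha: the acid flask, the solvent jar | Station Beta: the base flask, the chlorine cylinder, the fuel sample, the oxidiser, the reducing agent]
8. Pilot goes back to Station Alpha alone.  [Station Alpha: the acid flask, the solvent jar | Station Beta: the base flask, the chlorine cylinder, the fuel sample, the oxidiser, the reducing agent]
9. Pilot goes to Station Beta with the acid flask and the solvent jar.  [Station Alpha: — | Station Beta: the acid flask, the base flask, the chlorine cylinder, the fuel sample, the oxidiser, the reducing agent, the solvent jar]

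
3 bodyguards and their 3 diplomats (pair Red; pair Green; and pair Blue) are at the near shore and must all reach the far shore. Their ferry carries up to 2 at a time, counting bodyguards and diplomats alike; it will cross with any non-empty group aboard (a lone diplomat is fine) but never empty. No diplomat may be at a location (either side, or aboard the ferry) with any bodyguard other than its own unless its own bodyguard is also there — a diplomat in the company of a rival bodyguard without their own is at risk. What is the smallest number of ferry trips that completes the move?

Counting alone: each trip to the far shore takes at most 2 across and each return brings at least 1 back, so after t trips out (and t−1 returns) at most 2t − (t−1) of the 6 are across; that first reaches 6 at t = 5, so at least 9 crossings are needed.
The safety rule pushes this higher. Following every safe sequence of crossings, the most of the 6 that can be at the far shore as the ferry arrives there on crossing 9 is 5 — never all 6.
So no plan with fewer than 11 crossings exists, and this one achieves 11:
1. bodyguard Red and diplomat Red cross → the far shore.
2. bodyguard Red crosses ← the near shore.
3. diplomat Blue and diplomat Green cross → the far shore.
4. diplomat Red crosses ← the near shore.
5. bodyguard Blue and bodyguard Green cross → the far shore.
6. bodyguard Green and diplomat Green cross ← the near shore.
7. bodyguard Green and bodyguard Red cross → the far shore.
8. diplomat Blue crosses ← the near shore.
9. diplomat Green and diplomat Red cross → the far shore.
10. bodyguard Blue crosses ← the near shore.
11. bodyguard Blue and diplomat Blue cross → the far shore.

11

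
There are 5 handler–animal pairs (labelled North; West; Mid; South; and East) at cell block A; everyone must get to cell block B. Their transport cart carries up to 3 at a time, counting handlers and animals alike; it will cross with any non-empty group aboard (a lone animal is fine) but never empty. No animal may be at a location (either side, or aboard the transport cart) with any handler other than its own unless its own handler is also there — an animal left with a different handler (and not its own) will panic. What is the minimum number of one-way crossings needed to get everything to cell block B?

11

Counting alone: each trip to cell block B takes at most 3 across and each return brings at least 1 back, so after t trips out (and t−1 returns) at most 3t − (t−1) of the 10 are across; that first reaches 10 at t = 5, so at least 9 crossings are needed.
The safety rule pushes this higher. Following every safe sequence of crossings, the most of the 10 that can be at cell block B as the transport cart arrives there on crossing 9 is 9 — never all 10.
So no plan with fewer than 11 crossings exists, and this one achieves 11:
1. animal North and handler North cross → cell block B.
2. handler North crosses ← cell block A.
3. animal Mid, animal South, and animal West cross → cell block B.
4. animal North crosses ← cell block A.
5. handler Mid, handler South, and handler West cross → cell block B.
6. animal West and handler West cross ← cell block A.
7. handler East, handler North, and handler West cross → cell block B.
8. animal Mid crosses ← cell block A.
9. animal North and animal West cross → cell block B.
10. animal North crosses ← cell block A.
11. animal East, animal Mid, and animal North cross → cell block B.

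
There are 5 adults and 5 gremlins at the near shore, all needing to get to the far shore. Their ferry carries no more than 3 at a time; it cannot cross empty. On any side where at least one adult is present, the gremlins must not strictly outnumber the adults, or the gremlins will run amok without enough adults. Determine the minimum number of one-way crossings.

11

Counting alone: each trip to the far shore takes at most 3 across and each return brings at least 1 back, so after t trips out (and t−1 returns) at most 3t − (t−1) of the 10 are across; that first reaches 10 at t = 5, so at least 9 crossings are needed.
The safety rule pushes this higher. Following every safe sequence of crossings, the most of the 10 that can be at the far shore as the ferry arrives there on crossing 9 is 9 — never all 10.
So no plan with fewer than 11 crossings exists, and this one achieves 11:
1. 2 gremlins → the far shore.  (the near shore: 5A 3G; the far shore: 0A 2G)
2. 1 gremlin ← the near shore.  (the near shore: 5A 4G; the far shore: 0A 1G)
3. 3 gremlins → the far shore.  (the near shore: 5A 1G; the far shore: 0A 4G)
4. 1 gremlin ← the near shore.  (the near shore: 5A 2G; the far shore: 0A 3G)
5. 3 adults → the far shore.  (the near shore: 2A 2G; the far shore: 3A 3G)
6. 1 adult and 1 gremlin ← the near shore.  (the near shore: 3A 3G; the far shore: 2A 2G)
7. 3 adults → the far shore.  (the near shore: 0A 3G; the far shore: 5A 2G)
8. 1 gremlin ← the near shore.  (the near shore: 0A 4G; the far shore: 5A 1G)
9. 2 gremlins → the far shore.  (the near shore: 0A 2G; the far shore: 5A 3G)
10. 1 gremlin ← the near shore.  (the near shore: 0A 3G; the far shore: 5A 2G)
11. 3 gremlins → the far shore.  (the near shore: 0A 0G; the far shore: 5A 5G)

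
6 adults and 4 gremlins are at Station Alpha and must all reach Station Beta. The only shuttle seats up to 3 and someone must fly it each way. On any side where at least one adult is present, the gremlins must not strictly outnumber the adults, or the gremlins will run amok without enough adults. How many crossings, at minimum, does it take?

9

Counting alone: each trip to Station Beta takes at most 3 across and each return brings at least 1 back, so after t trips out (and t−1 returns) at most 3t − (t−1) of the 10 are across; that first reaches 10 at t = 5, so at least 9 crossings are needed.
The plan below uses exactly 9 crossings, so it is optimal:
1. 2 gremlins → Station Beta.  (Station Alpha: 6A 2G; Station Beta: 0A 2G)
2. 1 gremlin ← Station Alpha.  (Station Alpha: 6A 3G; Station Beta: 0A 1G)
3. 3 gremlins → Station Beta.  (Station Alpha: 6A 0G; Station Beta: 0A 4G)
4. 1 gremlin ← Station Alpha.  (Station Alpha: 6A 1G; Station Beta: 0A 3G)
5. 3 adults → Station Beta.  (Station Alpha: 3A 1G; Station Beta: 3A 3G)
6. 1 gremlin ← Station Alpha.  (Station Alpha: 3A 2G; Station Beta: 3A 2G)
7. 1 adult and 2 gremlins → Station Beta.  (Station Alpha: 2A 0G; Station Beta: 4A 4G)
8. 1 gremlin ← Station Alpha.  (Station Alpha: 2A 1G; Station Beta: 4A 3G)
9. 2 adults and 1 gremlin → Station Beta.  (Station Alpha: 0A 0G; Station Beta: 6A 4G)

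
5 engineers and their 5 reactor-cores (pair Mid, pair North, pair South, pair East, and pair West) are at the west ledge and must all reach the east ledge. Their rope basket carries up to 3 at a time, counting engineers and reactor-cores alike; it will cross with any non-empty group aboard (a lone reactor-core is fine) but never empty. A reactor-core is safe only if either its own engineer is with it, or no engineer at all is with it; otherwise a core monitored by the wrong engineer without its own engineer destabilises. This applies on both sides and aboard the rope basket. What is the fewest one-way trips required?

11

Counting alone: each trip to the east ledge takes at most 3 across and each return brings at least 1 back, so after t trips out (and t−1 returns) at most 3t − (t−1) of the 10 are across; that first reaches 10 at t = 5, so at least 9 crossings are needed.
The safety rule pushes this higher. Following every safe sequence of crossings, the most of the 10 that can be at the east ledge as the rope basket arrives there on crossing 9 is 9 — never all 10.
So no plan with fewer than 11 crossings exists, and this one achieves 11:
1. engineer Mid and reactor-core Mid cross → the east ledge.
2. engineer Mid crosses ← the west ledge.
3. reactor-core East, reactor-core North, and reactor-core South cross → the east ledge.
4. reactor-core Mid crosses ← the west ledge.
5. engineer East, engineer North, and engineer South cross → the east ledge.
6. engineer North and reactor-core North cross ← the west ledge.
7. engineer Mid, engineer North, and engineer West cross → the east ledge.
8. reactor-core South crosses ← the west ledge.
9. reactor-core Mid and reactor-core North cross → the east ledge.
10. reactor-core Mid crosses ← the west ledge.
11. reactor-core Mid, reactor-core South, and reactor-core West cross → the east ledge.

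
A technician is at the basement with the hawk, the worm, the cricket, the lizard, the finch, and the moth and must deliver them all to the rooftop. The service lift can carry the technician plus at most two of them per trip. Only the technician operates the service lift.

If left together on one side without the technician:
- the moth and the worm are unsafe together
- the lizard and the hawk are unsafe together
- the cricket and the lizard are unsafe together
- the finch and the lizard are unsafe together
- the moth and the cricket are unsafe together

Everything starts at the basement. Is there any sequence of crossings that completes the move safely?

1. Technician goes to the rooftop with the lizard and the moth.  [the basement: the cricket, the finch, the hawk, the worm | the rooftop: the lizard, the moth]
2. Technician goes back to the basement alone.  [the basement: the cricket, the finch, the hawk, the worm | the rooftop: the lizard, the moth]
3. Technician goes to the rooftop with the hawk and the worm.  [the basement: the cricket, the finch | the rooftop: the hawk, the lizard, the moth, the worm]
4. Technician goes back to the basement with the lizard and the moth.  [the basement: the cricket, the finch, the lizard, the moth | the rooftop: the hawk, the worm]
5. Technician goes to the rooftop with the cricket and the finch.  [the basement: the lizard, the moth | the rooftop: the cricket, the finch, the hawk, the worm]
6. Technician goes back to the basement alone.  [the basement: the lizard, the moth | the rooftop: the cricket, the finch, the hawk, the worm]
7. Technician goes to the rooftop with the lizard and the moth.  [the basement: — | the rooftop: the cricket, the finch, the hawk, the lizard, the moth, the worm]

Yes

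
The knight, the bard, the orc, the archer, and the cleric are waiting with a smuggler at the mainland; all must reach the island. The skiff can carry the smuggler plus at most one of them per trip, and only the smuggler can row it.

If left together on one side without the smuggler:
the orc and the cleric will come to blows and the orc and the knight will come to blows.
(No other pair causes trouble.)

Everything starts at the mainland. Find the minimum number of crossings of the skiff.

Counting alone: the smuggler can take at most 1 across per trip to the island, so moving all 5 needs at least 5 loaded trips out, with a return between consecutive ones — at least 9 crossings.
The safety rule pushes this higher. Following every safe sequence of crossings, the most of the 5 that can be at the island as the skiff arrives there on crossing 9 is 4 — never all 5.
So no plan with fewer than 11 crossings exists, and this one achieves 11:
1. Smuggler goes to the island with the orc.
2. Smuggler goes back to the mainland alone.
3. Smuggler goes to the island with the knight.
4. Smuggler goes back to the mainland with the orc.
5. Smuggler goes to the island with the cleric.
6. Smuggler goes back to the mainland alone.
7. Smuggler goes to the island with the bard.
8. Smuggler goes back to the mainland alone.
9. Smuggler goes to the island with the archer.
10. Smuggler goes back to the mainland alone.
11. Smuggler goes to the island with the orc.

11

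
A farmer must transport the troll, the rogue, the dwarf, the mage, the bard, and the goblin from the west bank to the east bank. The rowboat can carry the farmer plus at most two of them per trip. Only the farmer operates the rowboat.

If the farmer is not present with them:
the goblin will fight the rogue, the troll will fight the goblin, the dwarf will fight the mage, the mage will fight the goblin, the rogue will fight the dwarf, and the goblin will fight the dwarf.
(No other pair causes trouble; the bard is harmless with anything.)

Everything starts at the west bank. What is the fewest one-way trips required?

9

Counting alone: the farmer can take at most 2 across per trip to the east bank, so moving all 6 needs at least 3 loaded trips out, with a return between consecutive ones — at least 5 crossings.
The safety rule pushes this higher. Following every safe sequence of crossings, the most of the 6 that can be at the east bank as the rowboat arrives there on crossings 5, 7 is 4, 5 respectively — never all 6.
So no plan with fewer than 9 crossings exists, and this one achieves 9:
1. Farmer goes to the east bank with the dwarf and the goblin.  [the west bank: the bard, the mage, the rogue, the troll | the east bank: the dwarf, the goblin]
2. Farmer goes back to the west bank with the dwarf.  [the west bank: the bard, the dwarf, the mage, the rogue, the troll | the east bank: the goblin]
3. Farmer goes to the east bank with the dwarf and the troll.  [the west bank: the bard, the mage, the rogue | the east bank: the dwarf, the goblin, the troll]
4. Farmer goes back to the west bank with the goblin.  [the west bank: the bard, the goblin, the mage, the rogue | the east bank: the dwarf, the troll]
5. Farmer goes to the east bank with the mage and the rogue.  [the west bank: the bard, the goblin | the east bank: the dwarf, the mage, the rogue, the troll]
6. Farmer goes back to the west bank with the dwarf.  [the west bank: the bard, the dwarf, the goblin | the east bank: the mage, the rogue, the troll]
7. Farmer goes to the east bank with the bard and the dwarf.  [the west bank: the goblin | the east bank: the bard, the dwarf, the mage, the rogue, the troll]
8. Farmer goes back to the west bank with the dwarf.  [the west bank: the dwarf, the goblin | the east bank: the bard, the mage, the rogue, the troll]
9. Farmer goes to the east bank with the dwarf and the goblin.  [the west bank: — | the east bank: the bard, the dwarf, the goblin, the mage, the rogue, the troll]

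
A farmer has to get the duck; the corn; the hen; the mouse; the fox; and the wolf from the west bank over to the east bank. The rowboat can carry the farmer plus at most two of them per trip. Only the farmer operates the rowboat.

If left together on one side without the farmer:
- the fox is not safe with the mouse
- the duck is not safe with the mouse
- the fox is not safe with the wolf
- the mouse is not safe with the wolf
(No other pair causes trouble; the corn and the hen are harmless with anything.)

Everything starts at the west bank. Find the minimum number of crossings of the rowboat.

9

Counting alone: the farmer can take at most 2 across per trip to the east bank, so moving all 6 needs at least 3 loaded trips out, with a return between consecutive ones — at least 5 crossings.
The safety rule pushes this higher. Following every safe sequence of crossings, the most of the 6 that can be at the east bank as the rowboat arrives there on crossings 5, 7 is 4, 5 respectively — never all 6.
So no plan with fewer than 9 crossings exists, and this one achieves 9:
1. Farmer goes to the east bank with the fox and the mouse.  [the west bank: the corn, the duck, the hen, the wolf | the east bank: the fox, the mouse]
2. Farmer goes back to the west bank with the mouse.  [the west bank: the corn, the duck, the hen, the mouse, the wolf | the east bank: the fox]
3. Farmer goes to the east bank with the duck and the mouse.  [the west bank: the corn, the hen, the wolf | the east bank: the duck, the fox, the mouse]
4. Farmer goes back to the west bank with the mouse.  [the west bank: the corn, the hen, the mouse, the wolf | the east bank: the duck, the fox]
5. Farmer goes to the east bank with the corn and the mouse.  [the west bank: the hen, the wolf | the east bank: the corn, the duck, the fox, the mouse]
6. Farmer goes back to the west bank with the mouse.  [the west bank: the hen, the mouse, the wolf | the east bank: the corn, the duck, the fox]
7. Farmer goes to the east bank with the hen and the mouse.  [the west bank: the wolf | the east bank: the corn, the duck, the fox, the hen, the mouse]
8. Farmer goes back to the west bank with the mouse.  [the west bank: the mouse, the wolf | the east bank: the corn, the duck, the fox, the hen]
9. Farmer goes to the east bank with the mouse and the wolf.  [the west bank: — | the east bank: the corn, the duck, the fox, the hen, the mouse, the wolf]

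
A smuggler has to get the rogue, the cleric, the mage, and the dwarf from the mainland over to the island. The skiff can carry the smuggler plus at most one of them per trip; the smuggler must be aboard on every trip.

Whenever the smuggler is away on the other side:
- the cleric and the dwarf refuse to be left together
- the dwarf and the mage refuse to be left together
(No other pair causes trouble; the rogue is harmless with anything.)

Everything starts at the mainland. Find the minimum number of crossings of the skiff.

Counting alone: the smuggler can take at most 1 across per trip to the island, so moving all 4 needs at least 4 loaded trips out, with a return between consecutive ones — at least 7 crossings.
The safety rule pushes this higher. Following every safe sequence of crossings, the most of the 4 that can be at the island as the skiff arrives there on crossing 7 is 3 — never all 4.
So no plan with fewer than 9 crossings exists, and this one achieves 9:
1. Smuggler goes to the island with the dwarf.
2. Smuggler goes back to the mainland alone.
3. Smuggler goes to the island with the rogue.
4. Smuggler goes back to the mainland alone.
5. Smuggler goes to the island with the cleric.
6. Smuggler goes back to the mainland with the dwarf.
7. Smuggler goes to the island with the mage.
8. Smuggler goes back to the mainland alone.
9. Smuggler goes to the island with the dwarf.

9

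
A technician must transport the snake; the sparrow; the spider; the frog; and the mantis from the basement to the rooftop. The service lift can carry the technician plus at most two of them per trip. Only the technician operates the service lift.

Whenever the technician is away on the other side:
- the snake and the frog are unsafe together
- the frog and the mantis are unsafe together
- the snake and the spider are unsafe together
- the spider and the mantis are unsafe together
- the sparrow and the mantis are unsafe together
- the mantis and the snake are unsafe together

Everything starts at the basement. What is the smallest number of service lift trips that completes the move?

Counting alone: the technician can take at most 2 across per trip to the rooftop, so moving all 5 needs at least 3 loaded trips out, with a return between consecutive ones — at least 5 crossings.
The safety rule pushes this higher. Following every safe sequence of crossings, the most of the 5 that can be at the rooftop as the service lift arrives there on crossing 5 is 4 — never all 5.
So no plan with fewer than 7 crossings exists, and this one achieves 7:
1. Technician goes to the rooftop with the mantis and the snake.
2. Technician goes back to the basement with the snake.
3. Technician goes to the rooftop with the snake and the sparrow.
4. Technician goes back to the basement with the mantis.
5. Technician goes to the rooftop with the frog and the spider.
6. Technician goes back to the basement with the snake.
7. Technician goes to the rooftop with the mantis and the snake.

7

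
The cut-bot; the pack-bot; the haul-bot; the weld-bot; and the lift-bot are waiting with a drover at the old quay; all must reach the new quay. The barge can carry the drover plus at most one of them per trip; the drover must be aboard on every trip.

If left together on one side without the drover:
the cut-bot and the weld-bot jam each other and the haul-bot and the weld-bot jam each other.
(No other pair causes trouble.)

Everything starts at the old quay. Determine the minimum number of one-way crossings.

11

Counting alone: the drover can take at most 1 across per trip to the new quay, so moving all 5 needs at least 5 loaded trips out, with a return between consecutive ones — at least 9 crossings.
The safety rule pushes this higher. Following every safe sequence of crossings, the most of the 5 that can be at the new quay as the barge arrives there on crossing 9 is 4 — never all 5.
So no plan with fewer than 11 crossings exists, and this one achieves 11:
1. Drover goes to the new quay with the weld-bot.  [the old quay: the cut-bot, the haul-bot, the lift-bot, the pack-bot | the new quay: the weld-bot]
2. Drover goes back to the old quay alone.  [the old quay: the cut-bot, the haul-bot, the lift-bot, the pack-bot | the new quay: the weld-bot]
3. Drover goes to the new quay with the cut-bot.  [the old quay: the haul-bot, the lift-bot, the pack-bot | the new quay: the cut-bot, the weld-bot]
4. Drover goes back to the old quay with the weld-bot.  [the old quay: the haul-bot, the lift-bot, the pack-bot, the weld-bot | the new quay: the cut-bot]
5. Drover goes to the new quay with the haul-bot.  [the old quay: the lift-bot, the pack-bot, the weld-bot | the new quay: the cut-bot, the haul-bot]
6. Drover goes back to the old quay alone.  [the old quay: the lift-bot, the pack-bot, the weld-bot | the new quay: the cut-bot, the haul-bot]
7. Drover goes to the new quay with the pack-bot.  [the old quay: the lift-bot, the weld-bot | the new quay: the cut-bot, the haul-bot, the pack-bot]
8. Drover goes back to the old quay alone.  [the old quay: the lift-bot, the weld-bot | the new quay: the cut-bot, the haul-bot, the pack-bot]
9. Drover goes to the new quay with the lift-bot.  [the old quay: the weld-bot | the new quay: the cut-bot, the haul-bot, the lift-bot, the pack-bot]
10. Drover goes back to the old quay alone.  [the old quay: the weld-bot | the new quay: the cut-bot, the haul-bot, the lift-bot, the pack-bot]
11. Drover goes to the new quay with the weld-bot.  [the old quay: — | the new quay: the cut-bot, the haul-bot, the lift-bot, the pack-bot, the weld-bot]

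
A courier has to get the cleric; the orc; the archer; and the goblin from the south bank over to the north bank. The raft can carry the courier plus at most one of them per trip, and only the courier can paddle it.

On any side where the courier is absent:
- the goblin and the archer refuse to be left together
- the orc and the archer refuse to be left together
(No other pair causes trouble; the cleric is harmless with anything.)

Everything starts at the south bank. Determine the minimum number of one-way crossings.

9

Counting alone: the courier can take at most 1 across per trip to the north bank, so moving all 4 needs at least 4 loaded trips out, with a return between consecutive ones — at least 7 crossings.
The safety rule pushes this higher. Following every safe sequence of crossings, the most of the 4 that can be at the north bank as the raft arrives there on crossing 7 is 3 — never all 4.
So no plan with fewer than 9 crossings exists, and this one achieves 9:
1. Courier goes to the north bank with the archer.  [the south bank: the cleric, the goblin, the orc | the north bank: the archer]
2. Courier goes back to the south bank alone.  [the south bank: the cleric, the goblin, the orc | the north bank: the archer]
3. Courier goes to the north bank with the cleric.  [the south bank: the goblin, the orc | the north bank: the archer, the cleric]
4. Courier goes back to the south bank alone.  [the south bank: the goblin, the orc | the north bank: the archer, the cleric]
5. Courier goes to the north bank with the orc.  [the south bank: the goblin | the north bank: the archer, the cleric, the orc]
6. Courier goes back to the south bank with the archer.  [the south bank: the archer, the goblin | the north bank: the cleric, the orc]
7. Courier goes to the north bank with the goblin.  [the south bank: the archer | the north bank: the cleric, the goblin, the orc]
8. Courier goes back to the south bank alone.  [the south bank: the archer | the north bank: the cleric, the goblin, the orc]
9. Courier goes to the north bank with the archer.  [the south bank: — | the north bank: the archer, the cleric, the goblin, the orc]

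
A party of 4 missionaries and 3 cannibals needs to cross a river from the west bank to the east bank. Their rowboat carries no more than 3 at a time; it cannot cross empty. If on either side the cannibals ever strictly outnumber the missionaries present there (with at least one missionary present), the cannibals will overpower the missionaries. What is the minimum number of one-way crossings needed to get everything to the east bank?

5

Counting alone: each trip to the east bank takes at most 3 across and each return brings at least 1 back, so after t trips out (and t−1 returns) at most 3t − (t−1) of the 7 are across; that first reaches 7 at t = 3, so at least 5 crossings are needed.
The plan below uses exactly 5 crossings, so it is optimal:
1. 3 cannibals → the east bank.  (the west bank: 4M 0C; the east bank: 0M 3C)
2. 1 cannibal ← the west bank.  (the west bank: 4M 1C; the east bank: 0M 2C)
3. 3 missionaries → the east bank.  (the west bank: 1M 1C; the east bank: 3M 2C)
4. 1 missionary ← the west bank.  (the west bank: 2M 1C; the east bank: 2M 2C)
5. 2 missionaries and 1 cannibal → the east bank.  (the west bank: 0M 0C; the east bank: 4M 3C)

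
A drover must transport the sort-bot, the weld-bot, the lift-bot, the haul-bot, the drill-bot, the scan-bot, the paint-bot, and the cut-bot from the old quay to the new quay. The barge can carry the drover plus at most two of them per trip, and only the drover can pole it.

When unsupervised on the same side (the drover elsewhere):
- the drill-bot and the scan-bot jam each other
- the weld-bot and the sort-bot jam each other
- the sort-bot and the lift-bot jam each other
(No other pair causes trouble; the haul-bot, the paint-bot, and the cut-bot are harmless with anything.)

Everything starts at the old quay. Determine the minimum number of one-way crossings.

9

Counting alone: the drover can take at most 2 across per trip to the new quay, so moving all 8 needs at least 4 loaded trips out, with a return between consecutive ones — at least 7 crossings.
The safety rule pushes this higher. Following every safe sequence of crossings, the most of the 8 that can be at the new quay as the barge arrives there on crossing 7 is 7 — never all 8.
So no plan with fewer than 9 crossings exists, and this one achieves 9:
1. Drover goes to the new quay with the drill-bot and the sort-bot.  [the old quay: the cut-bot, the haul-bot, the lift-bot, the paint-bot, the scan-bot, the weld-bot | the new quay: the drill-bot, the sort-bot]
2. Drover goes back to the old quay alone.  [the old quay: the cut-bot, the haul-bot, the lift-bot, the paint-bot, the scan-bot, the weld-bot | the new quay: the drill-bot, the sort-bot]
3. Drover goes to the new quay with the weld-bot.  [the old quay: the cut-bot, the haul-bot, the lift-bot, the paint-bot, the scan-bot | the new quay: the drill-bot, the sort-bot, the weld-bot]
4. Drover goes back to the old quay with the sort-bot.  [the old quay: the cut-bot, the haul-bot, the lift-bot, the paint-bot, the scan-bot, the sort-bot | the new quay: the drill-bot, the weld-bot]
5. Drover goes to the new quay with the haul-bot and the lift-bot.  [the old quay: the cut-bot, the paint-bot, the scan-bot, the sort-bot | the new quay: the drill-bot, the haul-bot, the lift-bot, the weld-bot]
6. Drover goes back to the old quay alone.  [the old quay: the cut-bot, the paint-bot, the scan-bot, the sort-bot | the new quay: the drill-bot, the haul-bot, the lift-bot, the weld-bot]
7. Drover goes to the new quay with the cut-bot and the paint-bot.  [the old quay: the scan-bot, the sort-bot | the new quay: the cut-bot, the drill-bot, the haul-bot, the lift-bot, the paint-bot, the weld-bot]
8. Drover goes back to the old quay alone.  [the old quay: the scan-bot, the sort-bot | the new quay: the cut-bot, the drill-bot, the haul-bot, the lift-bot, the paint-bot, the weld-bot]
9. Drover goes to the new quay with the scan-bot and the sort-bot.  [the old quay: — | the new quay: the cut-bot, the drill-bot, the haul-bot, the lift-bot, the paint-bot, the scan-bot, the sort-bot, the weld-bot]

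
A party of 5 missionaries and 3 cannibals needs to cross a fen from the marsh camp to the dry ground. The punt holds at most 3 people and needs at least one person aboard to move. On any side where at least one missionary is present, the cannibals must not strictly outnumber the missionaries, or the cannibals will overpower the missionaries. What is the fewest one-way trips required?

Counting alone: each trip to the dry ground takes at most 3 across and each return brings at least 1 back, so after t trips out (and t−1 returns) at most 3t − (t−1) of the 8 are across; that first reaches 8 at t = 4, so at least 7 crossings are needed.
The plan below uses exactly 7 crossings, so it is optimal:
1. 2 cannibals → the dry ground.  (the marsh camp: 5M 1C; the dry ground: 0M 2C)
2. 1 cannibal ← the marsh camp.  (the marsh camp: 5M 2C; the dry ground: 0M 1C)
3. 2 missionaries and 1 cannibal → the dry ground.  (the marsh camp: 3M 1C; the dry ground: 2M 2C)
4. 1 cannibal ← the marsh camp.  (the marsh camp: 3M 2C; the dry ground: 2M 1C)
5. 1 missionary and 2 cannibals → the dry ground.  (the marsh camp: 2M 0C; the dry ground: 3M 3C)
6. 1 cannibal ← the marsh camp.  (the marsh camp: 2M 1C; the dry ground: 3M 2C)
7. 2 missionaries and 1 cannibal → the dry ground.  (the marsh camp: 0M 0C; the dry ground: 5M 3C)

7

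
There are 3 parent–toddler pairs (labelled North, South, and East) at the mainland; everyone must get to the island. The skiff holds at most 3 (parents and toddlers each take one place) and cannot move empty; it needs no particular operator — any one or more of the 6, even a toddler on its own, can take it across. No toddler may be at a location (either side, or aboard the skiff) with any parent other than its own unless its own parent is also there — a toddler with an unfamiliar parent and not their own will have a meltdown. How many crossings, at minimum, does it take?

5

Counting alone: each trip to the island takes at most 3 across and each return brings at least 1 back, so after t trips out (and t−1 returns) at most 3t − (t−1) of the 6 are across; that first reaches 6 at t = 3, so at least 5 crossings are needed.
The plan below uses exactly 5 crossings, so it is optimal:
1. parent North and toddler North cross → the island.
2. parent North crosses ← the mainland.
3. parent East, parent North, and parent South cross → the island.
4. toddler North crosses ← the mainland.
5. toddler East, toddler North, and toddler South cross → the island.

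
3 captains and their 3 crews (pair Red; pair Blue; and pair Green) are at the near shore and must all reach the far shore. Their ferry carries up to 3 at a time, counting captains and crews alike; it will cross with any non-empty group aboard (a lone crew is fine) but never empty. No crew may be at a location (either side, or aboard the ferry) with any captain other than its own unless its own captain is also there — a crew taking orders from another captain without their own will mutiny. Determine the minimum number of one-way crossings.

5

Counting alone: each trip to the far shore takes at most 3 across and each return brings at least 1 back, so after t trips out (and t−1 returns) at most 3t − (t−1) of the 6 are across; that first reaches 6 at t = 3, so at least 5 crossings are needed.
The plan below uses exactly 5 crossings, so it is optimal:
1. captain Red and crew Red cross → the far shore.
2. captain Red crosses ← the near shore.
3. captain Blue, captain Green, and captain Red cross → the far shore.
4. crew Red crosses ← the near shore.
5. crew Blue, crew Green, and crew Red cross → the far shore.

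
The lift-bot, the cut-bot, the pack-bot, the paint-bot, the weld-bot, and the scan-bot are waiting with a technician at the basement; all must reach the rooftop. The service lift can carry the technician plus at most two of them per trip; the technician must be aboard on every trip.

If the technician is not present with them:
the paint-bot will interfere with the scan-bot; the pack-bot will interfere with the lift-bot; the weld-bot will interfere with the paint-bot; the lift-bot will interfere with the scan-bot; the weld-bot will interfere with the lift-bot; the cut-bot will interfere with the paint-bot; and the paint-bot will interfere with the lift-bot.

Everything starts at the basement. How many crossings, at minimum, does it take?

Counting alone: the technician can take at most 2 across per trip to the rooftop, so moving all 6 needs at least 3 loaded trips out, with a return between consecutive ones — at least 5 crossings.
The safety rule pushes this higher. Following every safe sequence of crossings, the most of the 6 that can be at the rooftop as the service lift arrives there on crossings 5, 7 is 4, 5 respectively — never all 6.
So no plan with fewer than 9 crossings exists, and this one achieves 9:
1. Technician goes to the rooftop with the lift-bot and the paint-bot.  [the basement: the cut-bot, the pack-bot, the scan-bot, the weld-bot | the rooftop: the lift-bot, the paint-bot]
2. Technician goes back to the basement with the lift-bot.  [the basement: the cut-bot, the lift-bot, the pack-bot, the scan-bot, the weld-bot | the rooftop: the paint-bot]
3. Technician goes to the rooftop with the cut-bot and the lift-bot.  [the basement: the pack-bot, the scan-bot, the weld-bot | the rooftop: the cut-bot, the lift-bot, the paint-bot]
4. Technician goes back to the basement with the paint-bot.  [the basement: the pack-bot, the paint-bot, the scan-bot, the weld-bot | the rooftop: the cut-bot, the lift-bot]
5. Technician goes to the rooftop with the scan-bot and the weld-bot.  [the basement: the pack-bot, the paint-bot | the rooftop: the cut-bot, the lift-bot, the scan-bot, the weld-bot]
6. Technician goes back to the basement with the lift-bot.  [the basement: the lift-bot, the pack-bot, the paint-bot | the rooftop: the cut-bot, the scan-bot, the weld-bot]
7. Technician goes to the rooftop with the lift-bot and the pack-bot.  [the basement: the paint-bot | the rooftop: the cut-bot, the lift-bot, the pack-bot, the scan-bot, the weld-bot]
8. Technician goes back to the basement with the lift-bot.  [the basement: the lift-bot, the paint-bot | the rooftop: the cut-bot, the pack-bot, the scan-bot, the weld-bot]
9. Technician goes to the rooftop with the lift-bot and the paint-bot.  [the basement: — | the rooftop: the cut-bot, the lift-bot, the pack-bot, the paint-bot, the scan-bot, the weld-bot]

9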